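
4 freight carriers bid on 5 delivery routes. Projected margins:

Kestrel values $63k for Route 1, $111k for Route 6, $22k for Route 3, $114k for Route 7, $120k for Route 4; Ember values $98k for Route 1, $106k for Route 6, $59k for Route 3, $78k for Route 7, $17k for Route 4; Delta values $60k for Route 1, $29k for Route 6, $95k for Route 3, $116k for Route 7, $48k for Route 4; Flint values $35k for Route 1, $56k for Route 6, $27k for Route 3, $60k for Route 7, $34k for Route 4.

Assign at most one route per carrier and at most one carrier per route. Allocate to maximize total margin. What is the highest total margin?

Max total: $390k

Optimal: Kestrel→Route 4 ($120k), Ember→Route 1 ($98k), Delta→Route 7 ($116k), Flint→Route 6 ($56k) — total 120+98+116+56 = $390k.
Max-entry greedy (repeatedly take the single best remaining cell) gives $377k, worse by 13.
Next-best assignment: Kestrel→Route 4, Ember→Route 6, Delta→Route 3, Flint→Route 7 = $381k.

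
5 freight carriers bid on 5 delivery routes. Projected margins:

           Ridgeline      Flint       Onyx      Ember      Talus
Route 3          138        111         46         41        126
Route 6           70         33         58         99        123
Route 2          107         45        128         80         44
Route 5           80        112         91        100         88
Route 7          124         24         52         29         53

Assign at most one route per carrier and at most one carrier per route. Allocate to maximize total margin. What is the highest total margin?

Optimal: Ridgeline→Route 7 ($124k), Flint→Route 5 ($112k), Onyx→Route 2 ($128k), Ember→Route 6 ($99k), Talus→Route 3 ($126k) — total 124+112+128+99+126 = $589k.
Row-greedy (each carrier in turn takes its best remaining route) gives $530k, worse by 59.
Swapping Flint↔Ridgeline (Flint→Route 7 $24k, Ridgeline→Route 5 $80k) loses 132.
No other one-to-one assignment exceeds $589k.

Max total: $589k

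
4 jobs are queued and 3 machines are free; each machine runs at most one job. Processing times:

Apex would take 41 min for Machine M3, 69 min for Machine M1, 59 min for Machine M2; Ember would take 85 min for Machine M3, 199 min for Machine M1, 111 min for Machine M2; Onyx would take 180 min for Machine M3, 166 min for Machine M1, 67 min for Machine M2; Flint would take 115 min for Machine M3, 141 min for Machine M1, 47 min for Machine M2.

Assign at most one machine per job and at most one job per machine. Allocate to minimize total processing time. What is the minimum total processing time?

This is a one-to-one assignment (minimum-cost bipartite matching).
Optimal: Ember→Machine M3 (85 min), Apex→Machine M1 (69 min), Flint→Machine M2 (47 min) — total 85+69+47 = 201 min.
Next-best assignment: Ember→Machine M3, Apex→Machine M1, Onyx→Machine M2 = 221 min.
Every other assignment is strictly worse.

Minimum total: 201 min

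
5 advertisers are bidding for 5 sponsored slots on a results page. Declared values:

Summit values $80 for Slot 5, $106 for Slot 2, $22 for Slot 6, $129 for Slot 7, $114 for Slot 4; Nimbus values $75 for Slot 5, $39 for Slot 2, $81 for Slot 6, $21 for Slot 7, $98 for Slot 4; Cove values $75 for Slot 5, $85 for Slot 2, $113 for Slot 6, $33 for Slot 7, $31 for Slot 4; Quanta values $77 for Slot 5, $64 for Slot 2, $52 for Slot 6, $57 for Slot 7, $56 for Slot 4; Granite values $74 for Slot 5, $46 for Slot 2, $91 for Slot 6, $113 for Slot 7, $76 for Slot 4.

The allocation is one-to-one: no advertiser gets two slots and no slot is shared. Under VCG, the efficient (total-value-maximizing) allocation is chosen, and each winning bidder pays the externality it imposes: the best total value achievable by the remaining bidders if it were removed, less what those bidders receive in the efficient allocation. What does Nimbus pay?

Efficient allocation: Summit→Slot 2 ($106), Nimbus→Slot 4 ($98), Cove→Slot 6 ($113), Quanta→Slot 5 ($77), Granite→Slot 7 ($113); total welfare W = $507.
Nimbus receives Slot 4 at value $98, so the others get W − 98 = $409.
Without Nimbus: best allocation of the remaining 4 bidders over all 5 slots is Summit→Slot 4 ($114), Cove→Slot 6 ($113), Quanta→Slot 5 ($77), Granite→Slot 7 ($113), total $417.
VCG payment = (others' best without Nimbus) − (others' welfare with Nimbus) = 417 − 409 = $8.

Nimbus pays $8.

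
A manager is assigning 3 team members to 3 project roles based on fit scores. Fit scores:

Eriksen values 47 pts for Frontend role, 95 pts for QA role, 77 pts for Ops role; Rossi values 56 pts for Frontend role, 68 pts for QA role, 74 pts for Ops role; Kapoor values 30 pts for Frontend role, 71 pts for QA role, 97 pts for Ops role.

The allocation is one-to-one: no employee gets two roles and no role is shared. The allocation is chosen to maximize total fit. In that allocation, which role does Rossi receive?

Rossi receives Frontend role.

Optimal: Eriksen→QA role (95 pts), Rossi→Frontend role (56 pts), Kapoor→Ops role (97 pts) — total 95+56+97 = 248 pts.
Row-greedy (each employee in turn takes its best remaining role) gives 199 pts, worse by 49.
Checked against all permutations: 248 pts is optimal.
Rossi's own top role is Ops role (74 pts), but forcing Rossi→Ops role and reassigning the rest optimally gives only 199 pts — worse by 49.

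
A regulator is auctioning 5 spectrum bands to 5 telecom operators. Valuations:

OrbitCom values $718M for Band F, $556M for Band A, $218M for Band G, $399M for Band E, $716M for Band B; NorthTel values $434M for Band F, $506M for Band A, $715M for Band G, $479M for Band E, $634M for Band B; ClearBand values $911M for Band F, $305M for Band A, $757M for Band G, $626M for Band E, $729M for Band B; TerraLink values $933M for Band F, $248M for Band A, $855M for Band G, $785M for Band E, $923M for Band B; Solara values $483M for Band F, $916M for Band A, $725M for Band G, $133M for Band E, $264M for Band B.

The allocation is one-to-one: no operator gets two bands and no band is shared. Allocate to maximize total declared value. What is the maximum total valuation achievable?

Optimal: OrbitCom→Band B ($716M), NorthTel→Band G ($715M), ClearBand→Band F ($911M), TerraLink→Band E ($785M), Solara→Band A ($916M) — total 716+715+911+785+916 = $4043M.
Max-entry greedy (repeatedly take the single best remaining cell) gives $3801M, worse by 242.
Swapping NorthTel↔ClearBand (NorthTel→Band F $434M, ClearBand→Band G $757M) loses 435.

Max total: $4043M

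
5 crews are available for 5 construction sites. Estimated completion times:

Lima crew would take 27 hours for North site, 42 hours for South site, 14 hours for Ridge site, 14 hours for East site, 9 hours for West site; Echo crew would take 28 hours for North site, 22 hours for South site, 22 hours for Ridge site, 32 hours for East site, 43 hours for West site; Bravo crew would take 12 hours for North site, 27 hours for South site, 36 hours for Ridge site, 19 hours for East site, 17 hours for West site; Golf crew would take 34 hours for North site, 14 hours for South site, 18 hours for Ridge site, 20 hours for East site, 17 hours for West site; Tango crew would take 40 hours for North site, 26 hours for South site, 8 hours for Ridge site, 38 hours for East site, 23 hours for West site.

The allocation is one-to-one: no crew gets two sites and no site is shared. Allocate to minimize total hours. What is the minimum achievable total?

Optimal: Lima crew→West site (9 hours), Echo crew→South site (22 hours), Bravo crew→North site (12 hours), Golf crew→East site (20 hours), Tango crew→Ridge site (8 hours) — total 9+22+12+20+8 = 71 hours.
Every other assignment is strictly worse.

Min total: 71 hours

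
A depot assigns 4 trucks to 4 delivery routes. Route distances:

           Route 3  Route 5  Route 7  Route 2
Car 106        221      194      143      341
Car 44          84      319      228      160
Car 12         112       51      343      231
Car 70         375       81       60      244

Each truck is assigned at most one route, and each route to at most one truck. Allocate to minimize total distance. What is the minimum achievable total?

Optimal: Car 106→Route 3 (221 km), Car 44→Route 2 (160 km), Car 12→Route 5 (51 km), Car 70→Route 7 (60 km) — total 221+160+51+60 = 492 km.
Min-entry greedy (repeatedly take the single cheapest remaining cell) gives 536 km, worse by 44.
Swapping Car 70↔Car 106 (Car 70→Route 3 375 km, Car 106→Route 7 143 km) adds 237.
Every other assignment is strictly worse.

Minimum total: 492 km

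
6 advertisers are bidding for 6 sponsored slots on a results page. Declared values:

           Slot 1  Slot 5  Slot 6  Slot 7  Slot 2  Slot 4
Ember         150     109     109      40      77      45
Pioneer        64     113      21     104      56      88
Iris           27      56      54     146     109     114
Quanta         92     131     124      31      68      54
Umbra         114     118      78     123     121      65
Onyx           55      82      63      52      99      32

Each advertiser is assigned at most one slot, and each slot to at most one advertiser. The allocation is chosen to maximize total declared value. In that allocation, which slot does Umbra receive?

Umbra receives Slot 5.

Optimal: Ember→Slot 1 ($150), Pioneer→Slot 4 ($88), Iris→Slot 7 ($146), Quanta→Slot 6 ($124), Umbra→Slot 5 ($118), Onyx→Slot 2 ($99) — total 150+88+146+124+118+99 = $725.
Column-greedy (each slot in turn goes to its best remaining advertiser) gives $692, worse by 33.
Next-best assignment: Ember→Slot 1, Pioneer→Slot 5, Iris→Slot 4, Quanta→Slot 6, Umbra→Slot 7, Onyx→Slot 2 = $723.
Swapping Quanta↔Onyx (Quanta→Slot 2 $68, Onyx→Slot 6 $63) loses 92.
Umbra's own top slot is Slot 7 ($123), but forcing Umbra→Slot 7 and reassigning the rest optimally gives only $723 — worse by 2.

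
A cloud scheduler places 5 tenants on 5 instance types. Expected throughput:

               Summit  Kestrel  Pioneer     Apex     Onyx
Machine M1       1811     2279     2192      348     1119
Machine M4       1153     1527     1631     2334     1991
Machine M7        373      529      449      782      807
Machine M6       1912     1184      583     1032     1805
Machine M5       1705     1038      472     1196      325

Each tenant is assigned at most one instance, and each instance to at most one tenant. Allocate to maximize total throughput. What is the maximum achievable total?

Maximum total: 8572 ops/s

Treat this as an assignment problem: match each tenant to one instance.
Optimal: Summit→Machine M5 (1705 ops/s), Kestrel→Machine M1 (2279 ops/s), Pioneer→Machine M7 (449 ops/s), Apex→Machine M4 (2334 ops/s), Onyx→Machine M6 (1805 ops/s) — total 1705+2279+449+2334+1805 = 8572 ops/s.
Row-greedy (each tenant in turn takes its best remaining instance) gives 7825 ops/s, worse by 747.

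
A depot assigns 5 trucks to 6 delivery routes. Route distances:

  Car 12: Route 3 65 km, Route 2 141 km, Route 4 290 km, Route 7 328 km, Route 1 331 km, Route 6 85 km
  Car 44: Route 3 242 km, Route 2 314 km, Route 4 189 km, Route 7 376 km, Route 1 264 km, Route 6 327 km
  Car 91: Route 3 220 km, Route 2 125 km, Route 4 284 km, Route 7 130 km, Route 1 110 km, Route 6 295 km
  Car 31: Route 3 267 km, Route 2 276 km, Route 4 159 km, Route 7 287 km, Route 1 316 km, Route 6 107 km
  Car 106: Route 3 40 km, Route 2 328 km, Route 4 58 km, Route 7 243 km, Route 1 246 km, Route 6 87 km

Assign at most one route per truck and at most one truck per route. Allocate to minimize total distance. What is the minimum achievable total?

Optimal: Car 12→Route 2 (141 km), Car 44→Route 4 (189 km), Car 91→Route 1 (110 km), Car 31→Route 6 (107 km), Car 106→Route 3 (40 km) — total 141+189+110+107+40 = 587 km.
Row-greedy (each truck in turn takes its cheapest remaining route) gives 714 km, worse by 127.
Next-best assignment: Car 12→Route 2, Car 44→Route 4, Car 91→Route 7, Car 31→Route 6, Car 106→Route 3 = 607 km.
Swapping Car 12↔Car 91 (Car 12→Route 1 331 km, Car 91→Route 2 125 km) adds 205.
Every other assignment is strictly worse.

Minimum total: 587 km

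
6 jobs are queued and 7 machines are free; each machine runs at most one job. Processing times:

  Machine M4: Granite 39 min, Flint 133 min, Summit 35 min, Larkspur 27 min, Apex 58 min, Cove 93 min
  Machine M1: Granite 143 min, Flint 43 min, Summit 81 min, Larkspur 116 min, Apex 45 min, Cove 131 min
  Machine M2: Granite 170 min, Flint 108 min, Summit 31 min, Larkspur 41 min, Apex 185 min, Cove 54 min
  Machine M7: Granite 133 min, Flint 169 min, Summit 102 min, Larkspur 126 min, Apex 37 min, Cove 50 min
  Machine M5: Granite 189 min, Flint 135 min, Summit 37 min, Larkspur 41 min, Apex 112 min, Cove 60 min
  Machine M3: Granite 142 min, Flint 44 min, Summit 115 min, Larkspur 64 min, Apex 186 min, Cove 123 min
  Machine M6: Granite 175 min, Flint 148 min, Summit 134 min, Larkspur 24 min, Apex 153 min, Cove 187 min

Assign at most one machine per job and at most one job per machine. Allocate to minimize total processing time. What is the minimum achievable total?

Min total: 233 min

Optimal: Granite→Machine M4 (39 min), Flint→Machine M3 (44 min), Summit→Machine M2 (31 min), Larkspur→Machine M6 (24 min), Apex→Machine M1 (45 min), Cove→Machine M7 (50 min) — total 39+44+31+24+45+50 = 233 min.
Min-entry greedy (repeatedly take the single cheapest remaining cell) gives 234 min, worse by 1.
Next-best assignment: Granite→Machine M4, Flint→Machine M1, Summit→Machine M2, Larkspur→Machine M6, Apex→Machine M7, Cove→Machine M5 = 234 min.
Checked against all permutations: 233 min is optimal.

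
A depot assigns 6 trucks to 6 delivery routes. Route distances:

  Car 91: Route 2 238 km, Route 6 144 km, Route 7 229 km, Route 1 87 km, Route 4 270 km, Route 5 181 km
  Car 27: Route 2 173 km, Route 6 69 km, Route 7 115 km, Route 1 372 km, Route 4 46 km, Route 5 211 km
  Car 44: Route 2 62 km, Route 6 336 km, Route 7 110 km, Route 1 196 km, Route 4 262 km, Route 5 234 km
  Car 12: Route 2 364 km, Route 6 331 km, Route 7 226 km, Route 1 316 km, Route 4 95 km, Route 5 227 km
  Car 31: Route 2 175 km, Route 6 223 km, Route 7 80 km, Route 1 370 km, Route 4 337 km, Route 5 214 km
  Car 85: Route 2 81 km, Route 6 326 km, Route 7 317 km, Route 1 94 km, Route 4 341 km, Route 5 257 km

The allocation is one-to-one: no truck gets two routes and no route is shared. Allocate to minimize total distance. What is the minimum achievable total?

Optimal: Car 91→Route 5 (181 km), Car 27→Route 6 (69 km), Car 44→Route 2 (62 km), Car 12→Route 4 (95 km), Car 31→Route 7 (80 km), Car 85→Route 1 (94 km) — total 181+69+62+95+80+94 = 581 km.
Row-greedy (each truck in turn takes its cheapest remaining route) gives 961 km, worse by 380.

Min total: 581 km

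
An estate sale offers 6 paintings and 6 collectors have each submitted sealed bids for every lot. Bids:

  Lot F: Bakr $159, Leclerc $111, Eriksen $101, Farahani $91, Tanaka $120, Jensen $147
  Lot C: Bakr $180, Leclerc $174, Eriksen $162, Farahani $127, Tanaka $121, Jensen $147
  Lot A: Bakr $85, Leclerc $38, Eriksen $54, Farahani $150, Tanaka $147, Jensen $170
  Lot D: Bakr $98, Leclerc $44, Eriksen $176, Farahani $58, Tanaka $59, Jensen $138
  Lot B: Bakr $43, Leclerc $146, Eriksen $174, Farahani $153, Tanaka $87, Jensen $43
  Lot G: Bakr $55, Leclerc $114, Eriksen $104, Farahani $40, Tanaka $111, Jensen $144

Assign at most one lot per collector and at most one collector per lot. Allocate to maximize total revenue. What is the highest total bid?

Max total: $953

Optimal: Bakr→Lot F ($159), Leclerc→Lot C ($174), Eriksen→Lot D ($176), Farahani→Lot B ($153), Tanaka→Lot A ($147), Jensen→Lot G ($144) — total 159+174+176+153+147+144 = $953.
Max-entry greedy (repeatedly take the single best remaining cell) gives $913, worse by 40.
Next-best assignment: Bakr→Lot F, Leclerc→Lot C, Eriksen→Lot D, Farahani→Lot B, Tanaka→Lot G, Jensen→Lot A = $943.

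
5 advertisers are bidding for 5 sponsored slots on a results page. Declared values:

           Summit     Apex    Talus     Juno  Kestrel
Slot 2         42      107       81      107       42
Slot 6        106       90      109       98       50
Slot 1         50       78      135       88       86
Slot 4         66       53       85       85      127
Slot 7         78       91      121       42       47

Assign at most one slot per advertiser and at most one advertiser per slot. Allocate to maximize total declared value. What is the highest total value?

This is the linear assignment problem.
Optimal: Summit→Slot 6 ($106), Apex→Slot 7 ($91), Talus→Slot 1 ($135), Juno→Slot 2 ($107), Kestrel→Slot 4 ($127) — total 106+91+135+107+127 = $566.
Row-greedy (each advertiser in turn takes its best remaining slot) gives $480, worse by 86.
Every other assignment is strictly worse.

Maximum total: $566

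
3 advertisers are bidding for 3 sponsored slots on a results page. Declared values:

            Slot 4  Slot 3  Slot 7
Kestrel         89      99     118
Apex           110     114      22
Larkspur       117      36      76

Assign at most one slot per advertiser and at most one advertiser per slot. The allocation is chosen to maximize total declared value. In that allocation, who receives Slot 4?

Larkspur receives Slot 4.

This is a one-to-one assignment (maximum-weight bipartite matching).
Optimal: Kestrel→Slot 7 ($118), Apex→Slot 3 ($114), Larkspur→Slot 4 ($117) — total 118+114+117 = $349.
Next-best assignment: Kestrel→Slot 3, Apex→Slot 4, Larkspur→Slot 7 = $285.
Checked against all permutations: $349 is optimal.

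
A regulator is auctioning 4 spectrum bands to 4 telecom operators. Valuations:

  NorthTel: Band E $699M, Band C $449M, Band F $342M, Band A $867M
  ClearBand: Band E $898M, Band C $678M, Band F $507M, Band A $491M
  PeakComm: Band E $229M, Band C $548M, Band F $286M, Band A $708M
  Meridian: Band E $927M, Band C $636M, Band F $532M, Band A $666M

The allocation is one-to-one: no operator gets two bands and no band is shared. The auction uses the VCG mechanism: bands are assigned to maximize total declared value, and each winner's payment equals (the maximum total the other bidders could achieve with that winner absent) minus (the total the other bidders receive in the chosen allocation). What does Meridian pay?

Efficient allocation: NorthTel→Band A ($867M), ClearBand→Band F ($507M), PeakComm→Band C ($548M), Meridian→Band E ($927M); total welfare W = $2849M.
Meridian receives Band E at value $927M, so the others get W − 927 = $1922M.
Without Meridian: best allocation of the remaining 3 bidders over all 4 bands is NorthTel→Band A ($867M), ClearBand→Band E ($898M), PeakComm→Band C ($548M), total $2313M.
VCG payment = (others' best without Meridian) − (others' welfare with Meridian) = 2313 − 1922 = $391M.

Meridian pays $391M.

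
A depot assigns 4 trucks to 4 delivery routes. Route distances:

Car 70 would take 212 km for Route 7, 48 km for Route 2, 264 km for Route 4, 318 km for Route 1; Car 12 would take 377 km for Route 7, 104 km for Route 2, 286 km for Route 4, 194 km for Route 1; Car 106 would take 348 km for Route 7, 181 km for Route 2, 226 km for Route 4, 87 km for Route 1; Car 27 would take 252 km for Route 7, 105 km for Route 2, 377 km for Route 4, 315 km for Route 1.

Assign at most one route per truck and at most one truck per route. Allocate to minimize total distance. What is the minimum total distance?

This is a one-to-one assignment (minimum-cost bipartite matching).
Optimal: Car 70→Route 2 (48 km), Car 12→Route 4 (286 km), Car 106→Route 1 (87 km), Car 27→Route 7 (252 km) — total 48+286+87+252 = 673 km.
Column-greedy (each route in turn goes to its cheapest remaining truck) gives 857 km, worse by 184.

Minimum total: 673 km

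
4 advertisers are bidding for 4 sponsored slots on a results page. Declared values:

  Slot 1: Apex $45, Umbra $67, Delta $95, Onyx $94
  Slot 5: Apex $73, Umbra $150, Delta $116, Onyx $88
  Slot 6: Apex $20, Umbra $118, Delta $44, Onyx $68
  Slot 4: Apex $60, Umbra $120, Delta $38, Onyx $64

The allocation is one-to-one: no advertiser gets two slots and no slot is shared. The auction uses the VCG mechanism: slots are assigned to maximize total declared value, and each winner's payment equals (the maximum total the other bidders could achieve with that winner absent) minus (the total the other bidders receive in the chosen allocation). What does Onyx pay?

Onyx pays $11.

Efficient allocation: Apex→Slot 4 ($60), Umbra→Slot 6 ($118), Delta→Slot 5 ($116), Onyx→Slot 1 ($94); total welfare W = $388.
Onyx receives Slot 1 at value $94, so the others get W − 94 = $294.
Without Onyx: best allocation of the remaining 3 bidders over all 4 slots is Apex→Slot 4 ($60), Umbra→Slot 5 ($150), Delta→Slot 1 ($95), total $305.
VCG payment = (others' best without Onyx) − (others' welfare with Onyx) = 305 − 294 = $11.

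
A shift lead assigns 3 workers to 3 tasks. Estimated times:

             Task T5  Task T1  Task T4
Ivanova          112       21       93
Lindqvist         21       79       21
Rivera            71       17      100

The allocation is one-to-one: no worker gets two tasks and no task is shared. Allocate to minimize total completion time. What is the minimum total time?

Optimal: Ivanova→Task T1 (21 min), Lindqvist→Task T4 (21 min), Rivera→Task T5 (71 min) — total 21+21+71 = 113 min.
Min-entry greedy (repeatedly take the single cheapest remaining cell) gives 131 min, worse by 18.
Swapping Lindqvist↔Ivanova (Lindqvist→Task T1 79 min, Ivanova→Task T4 93 min) adds 130.

Min total: 113 min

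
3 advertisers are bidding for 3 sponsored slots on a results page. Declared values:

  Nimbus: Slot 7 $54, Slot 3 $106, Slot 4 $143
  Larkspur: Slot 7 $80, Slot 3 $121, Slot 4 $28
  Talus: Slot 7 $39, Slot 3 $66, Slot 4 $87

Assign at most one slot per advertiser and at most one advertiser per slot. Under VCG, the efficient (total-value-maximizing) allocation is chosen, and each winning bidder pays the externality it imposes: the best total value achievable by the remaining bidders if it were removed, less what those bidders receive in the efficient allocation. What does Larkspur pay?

Efficient allocation: Nimbus→Slot 4 ($143), Larkspur→Slot 3 ($121), Talus→Slot 7 ($39); total welfare W = $303.
Larkspur receives Slot 3 at value $121, so the others get W − 121 = $182.
Without Larkspur: best allocation of the remaining 2 bidders over all 3 slots is Nimbus→Slot 4 ($143), Talus→Slot 3 ($66), total $209.
VCG payment = (others' best without Larkspur) − (others' welfare with Larkspur) = 209 − 182 = $27.

Larkspur pays $27.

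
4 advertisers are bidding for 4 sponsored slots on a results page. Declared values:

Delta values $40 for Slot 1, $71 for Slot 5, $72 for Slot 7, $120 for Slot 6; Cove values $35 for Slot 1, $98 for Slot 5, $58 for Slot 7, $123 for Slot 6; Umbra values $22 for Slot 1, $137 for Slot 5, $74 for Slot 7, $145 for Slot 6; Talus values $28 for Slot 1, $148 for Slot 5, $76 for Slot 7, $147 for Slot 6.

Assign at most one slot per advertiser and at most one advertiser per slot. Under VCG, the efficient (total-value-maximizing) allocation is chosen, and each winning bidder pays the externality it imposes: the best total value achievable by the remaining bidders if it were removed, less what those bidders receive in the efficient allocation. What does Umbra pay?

Umbra pays $88.

Efficient allocation: Delta→Slot 7 ($72), Cove→Slot 1 ($35), Umbra→Slot 6 ($145), Talus→Slot 5 ($148); total welfare W = $400.
Umbra receives Slot 6 at value $145, so the others get W − 145 = $255.
Without Umbra: best allocation of the remaining 3 bidders over all 4 slots is Delta→Slot 7 ($72), Cove→Slot 6 ($123), Talus→Slot 5 ($148), total $343.
VCG payment = (others' best without Umbra) − (others' welfare with Umbra) = 343 − 255 = $88.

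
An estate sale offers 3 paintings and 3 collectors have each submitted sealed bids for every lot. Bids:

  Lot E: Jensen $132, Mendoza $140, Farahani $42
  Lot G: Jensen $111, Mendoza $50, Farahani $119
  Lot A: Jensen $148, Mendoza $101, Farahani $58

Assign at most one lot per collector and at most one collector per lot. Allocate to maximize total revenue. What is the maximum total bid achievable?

Max total: $407

This is the linear assignment problem.
Optimal: Jensen→Lot A ($148), Mendoza→Lot E ($140), Farahani→Lot G ($119) — total 148+140+119 = $407.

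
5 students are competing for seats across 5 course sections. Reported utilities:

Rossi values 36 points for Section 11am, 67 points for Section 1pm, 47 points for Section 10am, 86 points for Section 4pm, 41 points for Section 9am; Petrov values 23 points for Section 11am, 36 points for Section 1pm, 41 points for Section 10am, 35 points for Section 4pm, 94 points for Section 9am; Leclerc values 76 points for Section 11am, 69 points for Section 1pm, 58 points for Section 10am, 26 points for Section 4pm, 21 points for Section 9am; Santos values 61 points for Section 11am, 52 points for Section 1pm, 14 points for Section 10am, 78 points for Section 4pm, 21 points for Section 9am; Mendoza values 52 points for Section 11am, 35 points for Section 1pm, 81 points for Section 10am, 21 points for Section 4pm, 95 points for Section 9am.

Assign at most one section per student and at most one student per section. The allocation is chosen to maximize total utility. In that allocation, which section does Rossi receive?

Optimal: Rossi→Section 1pm (67 points), Petrov→Section 9am (94 points), Leclerc→Section 11am (76 points), Santos→Section 4pm (78 points), Mendoza→Section 10am (81 points) — total 67+94+76+78+81 = 396 points.
Row-greedy (each student in turn takes its best remaining section) gives 389 points, worse by 7.
Next-best assignment: Rossi→Section 4pm, Petrov→Section 9am, Leclerc→Section 1pm, Santos→Section 11am, Mendoza→Section 10am = 391 points.
No other one-to-one assignment exceeds 396 points.
Rossi's own top section is Section 4pm (86 points), but forcing Rossi→Section 4pm and reassigning the rest optimally gives only 391 points — worse by 5.

Rossi receives Section 1pm.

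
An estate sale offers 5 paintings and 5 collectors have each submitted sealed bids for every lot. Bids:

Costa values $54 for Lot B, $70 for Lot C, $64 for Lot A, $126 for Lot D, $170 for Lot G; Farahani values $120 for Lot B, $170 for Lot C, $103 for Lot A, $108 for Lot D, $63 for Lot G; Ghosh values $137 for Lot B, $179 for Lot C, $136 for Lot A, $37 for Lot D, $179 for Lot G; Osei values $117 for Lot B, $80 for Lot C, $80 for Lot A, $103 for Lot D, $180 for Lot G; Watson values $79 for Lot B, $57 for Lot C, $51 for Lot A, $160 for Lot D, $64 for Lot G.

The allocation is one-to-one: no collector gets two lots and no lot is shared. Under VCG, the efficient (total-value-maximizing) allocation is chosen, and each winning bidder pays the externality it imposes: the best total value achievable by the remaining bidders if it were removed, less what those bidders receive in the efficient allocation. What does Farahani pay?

Farahani pays $43.

Efficient allocation: Costa→Lot G ($170), Farahani→Lot C ($170), Ghosh→Lot A ($136), Osei→Lot B ($117), Watson→Lot D ($160); total welfare W = $753.
Farahani receives Lot C at value $170, so the others get W − 170 = $583.
Without Farahani: best allocation of the remaining 4 bidders over all 5 lots is Costa→Lot G ($170), Ghosh→Lot C ($179), Osei→Lot B ($117), Watson→Lot D ($160), total $626.
VCG payment = (others' best without Farahani) − (others' welfare with Farahani) = 626 − 583 = $43.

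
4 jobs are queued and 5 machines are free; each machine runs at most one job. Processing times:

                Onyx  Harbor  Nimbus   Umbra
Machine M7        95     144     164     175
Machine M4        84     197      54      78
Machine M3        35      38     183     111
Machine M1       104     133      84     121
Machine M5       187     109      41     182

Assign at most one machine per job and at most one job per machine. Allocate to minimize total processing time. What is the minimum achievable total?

This is the linear assignment problem.
Optimal: Onyx→Machine M7 (95 min), Harbor→Machine M3 (38 min), Nimbus→Machine M5 (41 min), Umbra→Machine M4 (78 min) — total 95+38+41+78 = 252 min.
Column-greedy (each machine in turn goes to its cheapest remaining job) gives 308 min, worse by 56.
Next-best assignment: Onyx→Machine M1, Harbor→Machine M3, Nimbus→Machine M5, Umbra→Machine M4 = 261 min.
Swapping Onyx↔Harbor (Onyx→Machine M3 35 min, Harbor→Machine M7 144 min) adds 46.
No other one-to-one assignment undercuts 252 min.

Minimum total: 252 min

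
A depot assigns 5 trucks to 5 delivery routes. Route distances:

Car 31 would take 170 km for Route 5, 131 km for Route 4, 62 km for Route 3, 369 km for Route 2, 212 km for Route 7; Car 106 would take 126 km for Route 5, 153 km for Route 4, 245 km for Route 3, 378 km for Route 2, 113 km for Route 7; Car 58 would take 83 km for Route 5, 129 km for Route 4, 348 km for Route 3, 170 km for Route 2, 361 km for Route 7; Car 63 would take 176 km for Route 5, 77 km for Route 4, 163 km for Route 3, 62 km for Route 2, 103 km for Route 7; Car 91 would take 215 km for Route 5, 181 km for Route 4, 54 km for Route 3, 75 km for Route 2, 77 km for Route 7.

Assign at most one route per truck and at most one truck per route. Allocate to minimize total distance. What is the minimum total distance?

Min total: 410 km

Optimal: Car 31→Route 3 (62 km), Car 106→Route 7 (113 km), Car 58→Route 5 (83 km), Car 63→Route 4 (77 km), Car 91→Route 2 (75 km) — total 62+113+83+77+75 = 410 km.
Min-entry greedy (repeatedly take the single cheapest remaining cell) gives 443 km, worse by 33.
Checked against all permutations: 410 km is optimal.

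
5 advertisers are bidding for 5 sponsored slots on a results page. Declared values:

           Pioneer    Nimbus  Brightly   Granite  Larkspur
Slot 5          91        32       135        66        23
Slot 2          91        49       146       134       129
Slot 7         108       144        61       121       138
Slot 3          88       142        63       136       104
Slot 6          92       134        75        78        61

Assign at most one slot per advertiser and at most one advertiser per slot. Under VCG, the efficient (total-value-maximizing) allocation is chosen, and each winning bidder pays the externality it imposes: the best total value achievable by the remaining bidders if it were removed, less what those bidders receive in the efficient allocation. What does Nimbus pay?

Nimbus pays $1.

Efficient allocation: Pioneer→Slot 5 ($91), Nimbus→Slot 6 ($134), Brightly→Slot 2 ($146), Granite→Slot 3 ($136), Larkspur→Slot 7 ($138); total welfare W = $645.
Nimbus receives Slot 6 at value $134, so the others get W − 134 = $511.
Without Nimbus: best allocation of the remaining 4 bidders over all 5 slots is Pioneer→Slot 6 ($92), Brightly→Slot 2 ($146), Granite→Slot 3 ($136), Larkspur→Slot 7 ($138), total $512.
VCG payment = (others' best without Nimbus) − (others' welfare with Nimbus) = 512 − 511 = $1.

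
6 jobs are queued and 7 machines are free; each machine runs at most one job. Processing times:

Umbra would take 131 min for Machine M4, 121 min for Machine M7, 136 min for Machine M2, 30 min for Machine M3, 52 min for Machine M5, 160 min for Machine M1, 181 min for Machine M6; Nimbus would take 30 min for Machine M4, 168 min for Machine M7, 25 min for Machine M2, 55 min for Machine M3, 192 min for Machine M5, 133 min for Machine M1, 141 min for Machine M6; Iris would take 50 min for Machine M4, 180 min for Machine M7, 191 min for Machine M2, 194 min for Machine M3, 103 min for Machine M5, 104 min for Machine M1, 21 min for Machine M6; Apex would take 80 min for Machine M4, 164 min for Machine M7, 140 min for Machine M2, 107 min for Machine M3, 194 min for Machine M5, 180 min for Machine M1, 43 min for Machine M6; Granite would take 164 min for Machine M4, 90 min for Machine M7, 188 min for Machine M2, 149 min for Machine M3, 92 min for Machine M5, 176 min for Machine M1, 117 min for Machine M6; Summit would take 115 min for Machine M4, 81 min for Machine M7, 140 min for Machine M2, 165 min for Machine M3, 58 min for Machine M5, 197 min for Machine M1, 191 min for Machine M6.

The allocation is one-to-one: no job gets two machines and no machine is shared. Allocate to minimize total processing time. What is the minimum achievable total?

This is a one-to-one assignment (minimum-cost bipartite matching).
Optimal: Umbra→Machine M3 (30 min), Nimbus→Machine M2 (25 min), Iris→Machine M4 (50 min), Apex→Machine M6 (43 min), Granite→Machine M7 (90 min), Summit→Machine M5 (58 min) — total 30+25+50+43+90+58 = 296 min.
Row-greedy (each job in turn takes its cheapest remaining machine) gives 304 min, worse by 8.
Next-best assignment: Umbra→Machine M3, Nimbus→Machine M2, Iris→Machine M6, Apex→Machine M4, Granite→Machine M7, Summit→Machine M5 = 304 min.
Every other assignment is strictly worse.

Minimum total: 296 min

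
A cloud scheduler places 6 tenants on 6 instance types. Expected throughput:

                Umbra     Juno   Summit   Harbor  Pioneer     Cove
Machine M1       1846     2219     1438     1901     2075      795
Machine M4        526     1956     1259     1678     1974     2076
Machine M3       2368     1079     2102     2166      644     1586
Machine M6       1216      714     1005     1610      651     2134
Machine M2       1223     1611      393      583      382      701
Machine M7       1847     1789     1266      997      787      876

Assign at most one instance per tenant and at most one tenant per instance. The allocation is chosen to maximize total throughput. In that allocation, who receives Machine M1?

Optimal: Umbra→Machine M7 (1847 ops/s), Juno→Machine M2 (1611 ops/s), Summit→Machine M3 (2102 ops/s), Harbor→Machine M1 (1901 ops/s), Pioneer→Machine M4 (1974 ops/s), Cove→Machine M6 (2134 ops/s) — total 1847+1611+2102+1901+1974+2134 = 11569 ops/s.
Next-best assignment: Umbra→Machine M7, Juno→Machine M2, Summit→Machine M3, Harbor→Machine M4, Pioneer→Machine M1, Cove→Machine M6 = 11447 ops/s.
Swapping Pioneer↔Summit (Pioneer→Machine M3 644 ops/s, Summit→Machine M4 1259 ops/s) loses 2173.
Harbor's own top instance is Machine M3 (2166 ops/s), but forcing Harbor→Machine M3 and reassigning the rest optimally gives only 11170 ops/s — worse by 399.

Harbor receives Machine M1.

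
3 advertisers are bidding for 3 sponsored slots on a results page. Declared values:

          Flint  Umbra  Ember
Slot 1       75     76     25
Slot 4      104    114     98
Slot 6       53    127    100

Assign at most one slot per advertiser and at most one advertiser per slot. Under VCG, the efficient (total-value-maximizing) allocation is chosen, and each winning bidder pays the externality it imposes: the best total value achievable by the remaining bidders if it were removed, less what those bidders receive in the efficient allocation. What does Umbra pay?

Efficient allocation: Flint→Slot 1 ($75), Umbra→Slot 6 ($127), Ember→Slot 4 ($98); total welfare W = $300.
Umbra receives Slot 6 at value $127, so the others get W − 127 = $173.
Without Umbra: best allocation of the remaining 2 bidders over all 3 slots is Flint→Slot 4 ($104), Ember→Slot 6 ($100), total $204.
VCG payment = (others' best without Umbra) − (others' welfare with Umbra) = 204 − 173 = $31.

Umbra pays $31.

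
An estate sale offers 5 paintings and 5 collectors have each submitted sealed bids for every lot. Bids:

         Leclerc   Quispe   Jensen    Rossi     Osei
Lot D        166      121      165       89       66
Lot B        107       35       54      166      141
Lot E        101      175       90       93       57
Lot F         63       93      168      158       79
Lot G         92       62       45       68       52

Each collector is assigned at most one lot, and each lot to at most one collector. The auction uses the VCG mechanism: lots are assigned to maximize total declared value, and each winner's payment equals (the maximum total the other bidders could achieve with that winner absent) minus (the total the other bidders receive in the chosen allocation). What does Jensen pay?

Jensen pays $74.

Efficient allocation: Leclerc→Lot G ($92), Quispe→Lot E ($175), Jensen→Lot D ($165), Rossi→Lot F ($158), Osei→Lot B ($141); total welfare W = $731.
Jensen receives Lot D at value $165, so the others get W − 165 = $566.
Without Jensen: best allocation of the remaining 4 bidders over all 5 lots is Leclerc→Lot D ($166), Quispe→Lot E ($175), Rossi→Lot F ($158), Osei→Lot B ($141), total $640.
VCG payment = (others' best without Jensen) − (others' welfare with Jensen) = 640 − 566 = $74.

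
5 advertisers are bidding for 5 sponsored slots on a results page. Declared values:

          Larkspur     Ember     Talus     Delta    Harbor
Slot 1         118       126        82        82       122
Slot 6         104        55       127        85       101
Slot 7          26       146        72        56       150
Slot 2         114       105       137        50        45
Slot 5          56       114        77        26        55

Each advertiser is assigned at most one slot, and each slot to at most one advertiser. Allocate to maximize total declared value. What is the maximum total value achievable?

Max total: $604

Optimal: Larkspur→Slot 1 ($118), Ember→Slot 5 ($114), Talus→Slot 2 ($137), Delta→Slot 6 ($85), Harbor→Slot 7 ($150) — total 118+114+137+85+150 = $604.
Row-greedy (each advertiser in turn takes its best remaining slot) gives $541, worse by 63.
Next-best assignment: Larkspur→Slot 6, Ember→Slot 5, Talus→Slot 2, Delta→Slot 1, Harbor→Slot 7 = $587.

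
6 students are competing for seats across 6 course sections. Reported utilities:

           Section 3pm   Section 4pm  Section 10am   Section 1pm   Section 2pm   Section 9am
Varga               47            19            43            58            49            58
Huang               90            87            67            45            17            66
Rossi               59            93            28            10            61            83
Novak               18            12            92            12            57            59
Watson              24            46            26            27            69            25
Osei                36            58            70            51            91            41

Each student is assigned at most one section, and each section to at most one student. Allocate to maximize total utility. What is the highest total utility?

Optimal: Varga→Section 1pm (58 points), Huang→Section 3pm (90 points), Rossi→Section 9am (83 points), Novak→Section 10am (92 points), Watson→Section 4pm (46 points), Osei→Section 2pm (91 points) — total 58+90+83+92+46+91 = 460 points.
Row-greedy (each student in turn takes its best remaining section) gives 443 points, worse by 17.
Checked against all permutations: 460 points is optimal.

Max total: 460 points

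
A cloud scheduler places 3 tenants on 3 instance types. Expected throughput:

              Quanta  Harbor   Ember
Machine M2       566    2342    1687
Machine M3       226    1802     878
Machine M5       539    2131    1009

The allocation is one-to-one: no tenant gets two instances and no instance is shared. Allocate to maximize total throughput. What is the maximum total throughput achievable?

Max total: 4044 ops/s

Optimal: Quanta→Machine M3 (226 ops/s), Harbor→Machine M5 (2131 ops/s), Ember→Machine M2 (1687 ops/s) — total 226+2131+1687 = 4044 ops/s.
Max-entry greedy (repeatedly take the single best remaining cell) gives 3577 ops/s, worse by 467.
Next-best assignment: Quanta→Machine M5, Harbor→Machine M3, Ember→Machine M2 = 4028 ops/s.
No other one-to-one assignment exceeds 4044 ops/s.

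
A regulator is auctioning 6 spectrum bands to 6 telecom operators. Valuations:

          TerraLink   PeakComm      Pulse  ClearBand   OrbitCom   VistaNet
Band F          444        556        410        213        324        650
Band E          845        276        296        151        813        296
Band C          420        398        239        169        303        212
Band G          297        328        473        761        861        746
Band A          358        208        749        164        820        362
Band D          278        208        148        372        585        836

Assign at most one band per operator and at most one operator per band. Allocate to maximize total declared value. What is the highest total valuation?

Optimal: TerraLink→Band C ($420M), PeakComm→Band F ($556M), Pulse→Band A ($749M), ClearBand→Band G ($761M), OrbitCom→Band E ($813M), VistaNet→Band D ($836M) — total 420+556+749+761+813+836 = $4135M.
Row-greedy (each operator in turn takes its best remaining band) gives $3708M, worse by 427.
Next-best assignment: TerraLink→Band E, PeakComm→Band C, Pulse→Band F, ClearBand→Band G, OrbitCom→Band A, VistaNet→Band D = $4070M.
Every other assignment is strictly worse.

Maximum total: $4135M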